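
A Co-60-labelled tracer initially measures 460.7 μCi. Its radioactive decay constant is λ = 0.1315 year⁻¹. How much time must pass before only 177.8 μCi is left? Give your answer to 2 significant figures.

t½ = ln 2 / λ = 0.69315 / 0.1315 ≈ 5.2711 years.
Fraction remaining = 177.8/460.7 ≈ 0.38593.
n = log₂(460.7/177.8) = ln(2.5911)/ln 2 ≈ 1.3736 half-lives.
t = n × t½ = 1.3736 × 5.2711 ≈ 7.2402 years.

7.2 years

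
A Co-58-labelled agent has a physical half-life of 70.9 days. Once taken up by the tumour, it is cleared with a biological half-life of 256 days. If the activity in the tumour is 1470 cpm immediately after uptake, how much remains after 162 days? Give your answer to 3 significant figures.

1/t_eff = 1/t_phys + 1/t_biol = 1/70.9 + 1/256 = 0.018011 per day.
t_eff = 70.9 × 256 / (70.9 + 256) ≈ 55.523 days.
Remaining = 1470 × (1/2)^(162/55.523) = 1470 × (1/2)^2.9177 ≈ 194.53 cpm.

195 cpm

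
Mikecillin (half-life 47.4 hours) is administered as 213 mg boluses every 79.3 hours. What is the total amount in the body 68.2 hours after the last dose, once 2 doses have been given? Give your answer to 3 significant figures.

The 2 doses were given 147.5, 68.2 hours ago.
Total = 213·(1/2)^(147.5/47.4) + 213·(1/2)^(68.2/47.4)
      = 24.639 + 78.569 ≈ 103.21 mg.

103 mg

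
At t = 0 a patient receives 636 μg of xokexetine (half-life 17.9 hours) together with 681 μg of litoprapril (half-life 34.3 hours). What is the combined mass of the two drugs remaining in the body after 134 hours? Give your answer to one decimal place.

xokexetine: 636 × (1/2)^(134/17.9) = 636 × (1/2)^7.486 ≈ 3.5476 μg.
litoprapril: 681 × (1/2)^(134/34.3) = 681 × (1/2)^3.9067 ≈ 45.406 μg.
Total = 3.5476 + 45.406 ≈ 48.953 μg.

49.0 μg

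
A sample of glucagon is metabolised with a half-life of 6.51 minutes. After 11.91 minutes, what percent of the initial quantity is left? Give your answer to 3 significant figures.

28.1%

n = 11.91/6.51 ≈ 1.8295 half-lives.
Fraction remaining = (1/2)^1.8295 ≈ 0.28136, i.e. 28.136%.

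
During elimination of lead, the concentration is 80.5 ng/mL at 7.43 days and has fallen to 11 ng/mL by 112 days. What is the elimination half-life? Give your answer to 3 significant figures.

Over Δt = 112 − 7.43 = 104.57 days, the level fell by a factor of 80.5/11 ≈ 7.3182.
n = log₂(7.3182) ≈ 2.8715 half-lives, so t½ = 104.57/2.8715 ≈ 36.417 days.

36.4 days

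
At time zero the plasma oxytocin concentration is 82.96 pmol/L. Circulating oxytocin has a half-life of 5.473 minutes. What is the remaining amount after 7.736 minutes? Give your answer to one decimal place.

31.1 pmol/L

Number of half-lives: n = 7.736/5.473 ≈ 1.4135.
Remaining = 82.96 × (1/2)^1.4135 = 82.96 × 0.3754 ≈ 31.144 pmol/L.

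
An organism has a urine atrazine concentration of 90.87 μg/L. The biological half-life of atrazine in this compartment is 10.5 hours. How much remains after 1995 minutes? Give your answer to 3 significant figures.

Convert the elapsed time: 1995 minutes = 33.25 hours.
Number of half-lives: n = 33.25/10.5 ≈ 3.1667.
Remaining = 90.87 × (1/2)^3.1667 = 90.87 × 0.11136 ≈ 10.119 μg/L.

10.1 μg/L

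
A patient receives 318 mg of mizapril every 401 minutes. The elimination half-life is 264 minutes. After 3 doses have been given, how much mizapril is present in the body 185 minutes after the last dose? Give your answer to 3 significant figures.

288 mg

The 3 doses were given 987, 586, 185 minutes ago.
Total = 318·(1/2)^(987/264) + 318·(1/2)^(586/264) + 318·(1/2)^(185/264)
      = 23.822 + 68.27 + 195.65 ≈ 287.74 mg.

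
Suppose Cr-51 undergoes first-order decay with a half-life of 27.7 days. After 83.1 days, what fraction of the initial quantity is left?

0.125

n = 83.1/27.7 ≈ 3 half-lives.
Fraction remaining = (1/2)^3 ≈ 0.125.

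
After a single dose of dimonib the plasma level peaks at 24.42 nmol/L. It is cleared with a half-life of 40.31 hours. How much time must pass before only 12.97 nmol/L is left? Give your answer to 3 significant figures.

Fraction remaining = 12.97/24.42 ≈ 0.53112.
n = log₂(24.42/12.97) = ln(1.8828)/ln 2 ≈ 0.91288 half-lives.
t = n × t½ = 0.91288 × 40.31 ≈ 36.798 hours.

36.8 hours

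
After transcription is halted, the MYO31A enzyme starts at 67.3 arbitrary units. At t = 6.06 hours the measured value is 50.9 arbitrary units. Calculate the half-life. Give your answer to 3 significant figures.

A/A₀ = 50.9/67.3 ≈ 0.75632.
n = log₂(1.3222) ≈ 0.40294 half-lives elapsed in 6.06 hours.
t½ = 6.06/0.40294 ≈ 15.039 hours.

15.0 hours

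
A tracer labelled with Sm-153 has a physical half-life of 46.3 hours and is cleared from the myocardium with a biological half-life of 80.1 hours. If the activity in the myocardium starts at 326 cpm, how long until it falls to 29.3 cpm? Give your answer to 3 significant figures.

102 hours

1/t_eff = 1/t_phys + 1/t_biol = 1/46.3 + 1/80.1 = 0.034083 per hour.
t_eff = 46.3 × 80.1 / (46.3 + 80.1) ≈ 29.34 hours.
n = log₂(326/29.3) ≈ 3.4759; t = 3.4759 × 29.34 ≈ 101.98 hours.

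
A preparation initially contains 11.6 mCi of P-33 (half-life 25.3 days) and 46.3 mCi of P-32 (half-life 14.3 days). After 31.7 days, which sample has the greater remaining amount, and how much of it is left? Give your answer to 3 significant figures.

P-33: 11.6 × (1/2)^1.253 ≈ 4.8672 mCi.
P-32: 46.3 × (1/2)^2.2168 ≈ 9.9601 mCi.
P-32 has more remaining, at ≈ 9.9601 mCi.

P-32, 9.96 mCi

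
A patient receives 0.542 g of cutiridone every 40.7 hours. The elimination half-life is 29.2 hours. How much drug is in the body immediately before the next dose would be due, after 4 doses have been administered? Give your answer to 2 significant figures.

The 4 doses were given 162.8, 122.1, 81.4, 40.7 hours ago.
Total = 0.542·(1/2)^(162.8/29.2) + 0.542·(1/2)^(122.1/29.2) + 0.542·(1/2)^(81.4/29.2) + 0.542·(1/2)^(40.7/29.2)
      = 0.011367 + 0.02987 + 0.078492 + 0.20626 ≈ 0.32599 g.

0.33 g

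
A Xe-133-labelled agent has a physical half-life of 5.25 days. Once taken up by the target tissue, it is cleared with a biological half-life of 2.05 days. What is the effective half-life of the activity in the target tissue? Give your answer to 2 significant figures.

1/t_eff = 1/t_phys + 1/t_biol = 1/5.25 + 1/2.05 = 0.67828 per day.
t_eff = 5.25 × 2.05 / (5.25 + 2.05) ≈ 1.4743 days.

1.5 days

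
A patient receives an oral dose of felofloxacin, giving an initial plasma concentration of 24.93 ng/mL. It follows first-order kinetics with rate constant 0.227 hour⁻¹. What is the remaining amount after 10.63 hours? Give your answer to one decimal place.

2.2 ng/mL

t½ = ln 2 / k = 0.69315 / 0.227 ≈ 3.0535 hours.
Number of half-lives: n = 10.63/3.0535 ≈ 3.4812.
Remaining = 24.93 × (1/2)^3.4812 = 24.93 × 0.089545 ≈ 2.2324 ng/mL.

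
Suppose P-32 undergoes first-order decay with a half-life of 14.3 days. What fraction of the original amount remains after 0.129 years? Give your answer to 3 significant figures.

0.102

0.129 years = 47.085 days.
n = 47.085/14.3 ≈ 3.2927 half-lives.
Fraction remaining = (1/2)^3.2927 ≈ 0.10205.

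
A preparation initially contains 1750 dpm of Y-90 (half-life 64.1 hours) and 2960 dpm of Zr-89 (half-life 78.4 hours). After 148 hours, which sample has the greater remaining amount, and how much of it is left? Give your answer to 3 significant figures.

Y-90: 1750 × (1/2)^2.3089 ≈ 353.18 dpm.
Zr-89: 2960 × (1/2)^1.8878 ≈ 799.87 dpm.
Zr-89 has more remaining, at ≈ 799.87 dpm.

Zr-89, 800 dpm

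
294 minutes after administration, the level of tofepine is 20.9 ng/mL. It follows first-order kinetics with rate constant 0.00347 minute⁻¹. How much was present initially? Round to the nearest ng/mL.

58 ng/mL

t½ = ln 2 / k = 0.69315 / 0.00347 ≈ 199.75 minutes.
Number of half-lives elapsed: n = 294/199.75 ≈ 1.4718.
A₀ = A × 2^n = 20.9 × 2^1.4718 = 20.9 × 2.7737 ≈ 57.97 ng/mL.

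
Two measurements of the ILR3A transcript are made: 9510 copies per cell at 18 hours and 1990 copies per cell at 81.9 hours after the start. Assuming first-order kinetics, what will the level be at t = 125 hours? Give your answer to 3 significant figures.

Over Δt = 81.9 − 18 = 63.9 hours, the level fell by a factor of 9510/1990 ≈ 4.7789.
n = log₂(4.7789) ≈ 2.2567 half-lives, so t½ = 63.9/2.2567 ≈ 28.316 hours.
From t = 81.9 to t = 125: 1990 × (1/2)^((125−81.9)/28.316) ≈ 692.87 copies per cell.

693 copies per cell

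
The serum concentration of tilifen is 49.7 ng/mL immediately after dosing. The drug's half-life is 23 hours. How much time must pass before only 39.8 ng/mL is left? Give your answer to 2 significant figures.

7.4 hours

Fraction remaining = 39.8/49.7 ≈ 0.8008.
n = log₂(49.7/39.8) = ln(1.2487)/ln 2 ≈ 0.32048 half-lives.
t = n × t½ = 0.32048 × 23 ≈ 7.371 hours.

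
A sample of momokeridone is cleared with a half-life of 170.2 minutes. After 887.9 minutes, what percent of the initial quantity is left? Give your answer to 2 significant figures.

n = 887.9/170.2 ≈ 5.2168 half-lives.
Fraction remaining = (1/2)^5.2168 ≈ 0.02689, i.e. 2.689%.

2.7%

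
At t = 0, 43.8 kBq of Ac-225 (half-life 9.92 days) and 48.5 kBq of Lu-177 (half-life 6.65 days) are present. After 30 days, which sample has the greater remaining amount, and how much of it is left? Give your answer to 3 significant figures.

Ac-225: 43.8 × (1/2)^3.0242 ≈ 5.384 kBq.
Lu-177: 48.5 × (1/2)^4.5113 ≈ 2.1267 kBq.
Ac-225 has more remaining, at ≈ 5.384 kBq.

Ac-225, 5.38 kBq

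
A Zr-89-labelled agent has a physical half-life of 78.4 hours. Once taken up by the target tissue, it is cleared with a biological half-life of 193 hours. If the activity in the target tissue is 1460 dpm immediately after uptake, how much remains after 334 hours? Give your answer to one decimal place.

23.0 dpm

1/t_eff = 1/t_phys + 1/t_biol = 1/78.4 + 1/193 = 0.017936 per hour.
t_eff = 78.4 × 193 / (78.4 + 193) ≈ 55.752 hours.
Remaining = 1460 × (1/2)^(334/55.752) = 1460 × (1/2)^5.9908 ≈ 22.959 dpm.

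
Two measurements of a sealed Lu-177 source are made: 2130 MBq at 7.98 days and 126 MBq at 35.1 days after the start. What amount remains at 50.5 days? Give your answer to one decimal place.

Over Δt = 35.1 − 7.98 = 27.12 days, the level fell by a factor of 2130/126 ≈ 16.905.
n = log₂(16.905) ≈ 4.0794 half-lives, so t½ = 27.12/4.0794 ≈ 6.6481 days.
From t = 35.1 to t = 50.5: 126 × (1/2)^((50.5−35.1)/6.6481) ≈ 25.296 MBq.

25.3 MBq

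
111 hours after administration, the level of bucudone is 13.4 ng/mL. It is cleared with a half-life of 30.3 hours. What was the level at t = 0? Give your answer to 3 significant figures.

170 ng/mL

Number of half-lives elapsed: n = 111/30.3 ≈ 3.6634.
A₀ = A × 2^n = 13.4 × 2^3.6634 = 13.4 × 12.67 ≈ 169.78 ng/mL.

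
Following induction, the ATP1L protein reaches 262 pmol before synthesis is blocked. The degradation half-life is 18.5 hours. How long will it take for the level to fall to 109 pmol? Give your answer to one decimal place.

Fraction remaining = 109/262 ≈ 0.41603.
n = log₂(262/109) = ln(2.4037)/ln 2 ≈ 1.2652 half-lives.
t = n × t½ = 1.2652 × 18.5 ≈ 23.407 hours.

23.4 hours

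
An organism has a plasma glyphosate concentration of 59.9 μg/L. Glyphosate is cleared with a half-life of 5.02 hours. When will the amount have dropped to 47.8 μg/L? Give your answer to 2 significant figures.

1.6 hours

Fraction remaining = 47.8/59.9 ≈ 0.798.
n = log₂(59.9/47.8) = ln(1.2531)/ln 2 ≈ 0.32555 half-lives.
t = n × t½ = 0.32555 × 5.02 ≈ 1.6342 hours.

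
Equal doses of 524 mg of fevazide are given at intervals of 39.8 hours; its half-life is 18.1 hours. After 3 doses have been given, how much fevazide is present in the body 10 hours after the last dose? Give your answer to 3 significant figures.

452 mg

The 3 doses were given 89.6, 49.8, 10 hours ago.
Total = 524·(1/2)^(89.6/18.1) + 524·(1/2)^(49.8/18.1) + 524·(1/2)^(10/18.1)
      = 16.949 + 77.819 + 357.29 ≈ 452.05 mg.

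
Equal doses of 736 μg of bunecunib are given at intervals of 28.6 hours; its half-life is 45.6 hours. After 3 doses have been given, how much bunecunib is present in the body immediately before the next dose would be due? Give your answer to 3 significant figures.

The 3 doses were given 85.8, 57.2, 28.6 hours ago.
Total = 736·(1/2)^(85.8/45.6) + 736·(1/2)^(57.2/45.6) + 736·(1/2)^(28.6/45.6)
      = 199.74 + 308.51 + 476.51 ≈ 984.76 μg.

985 μg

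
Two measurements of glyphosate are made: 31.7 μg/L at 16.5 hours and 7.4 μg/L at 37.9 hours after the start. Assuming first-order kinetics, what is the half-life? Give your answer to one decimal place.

Over Δt = 37.9 − 16.5 = 21.4 hours, the level fell by a factor of 31.7/7.4 ≈ 4.2838.
n = log₂(4.2838) ≈ 2.0989 half-lives, so t½ = 21.4/2.0989 ≈ 10.196 hours.

10.2 hours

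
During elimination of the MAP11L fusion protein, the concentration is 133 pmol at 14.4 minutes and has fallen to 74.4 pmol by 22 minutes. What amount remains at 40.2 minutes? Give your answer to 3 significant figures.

Over Δt = 22 − 14.4 = 7.6 minutes, the level fell by a factor of 133/74.4 ≈ 1.7876.
n = log₂(1.7876) ≈ 0.83805 half-lives, so t½ = 7.6/0.83805 ≈ 9.0687 minutes.
From t = 22 to t = 40.2: 74.4 × (1/2)^((40.2−22)/9.0687) ≈ 18.511 pmol.

18.5 pmol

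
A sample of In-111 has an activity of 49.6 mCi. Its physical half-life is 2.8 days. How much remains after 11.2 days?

Elapsed time is 4 half-lives (11.2/2.8).
Each half-life halves the amount: 49.6 × (1/2)^4 = 49.6/16 = 3.1 mCi.

3.1 mCi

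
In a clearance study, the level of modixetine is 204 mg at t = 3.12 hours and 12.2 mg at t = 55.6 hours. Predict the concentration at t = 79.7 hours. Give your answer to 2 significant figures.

3.3 mg

Over Δt = 55.6 − 3.12 = 52.48 hours, the level fell by a factor of 204/12.2 ≈ 16.721.
n = log₂(16.721) ≈ 4.0636 half-lives, so t½ = 52.48/4.0636 ≈ 12.915 hours.
From t = 55.6 to t = 79.7: 12.2 × (1/2)^((79.7−55.6)/12.915) ≈ 3.3466 mg.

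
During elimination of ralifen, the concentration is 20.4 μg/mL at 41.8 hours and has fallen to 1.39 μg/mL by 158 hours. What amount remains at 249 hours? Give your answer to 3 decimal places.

0.170 μg/mL

Over Δt = 158 − 41.8 = 116.2 hours, the level fell by a factor of 20.4/1.39 ≈ 14.676.
n = log₂(14.676) ≈ 3.8754 half-lives, so t½ = 116.2/3.8754 ≈ 29.984 hours.
From t = 158 to t = 249: 1.39 × (1/2)^((249−158)/29.984) ≈ 0.16959 μg/mL.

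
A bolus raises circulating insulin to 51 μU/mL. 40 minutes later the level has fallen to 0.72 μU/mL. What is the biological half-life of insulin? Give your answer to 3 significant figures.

A/A₀ = 0.72/51 ≈ 0.014118.
n = log₂(70.833) ≈ 6.1464 half-lives elapsed in 40 minutes.
t½ = 40/6.1464 ≈ 6.5079 minutes.

6.51 minutes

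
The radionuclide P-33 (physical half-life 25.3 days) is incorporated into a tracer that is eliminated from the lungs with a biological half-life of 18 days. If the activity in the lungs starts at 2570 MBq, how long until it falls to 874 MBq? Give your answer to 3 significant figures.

1/t_eff = 1/t_phys + 1/t_biol = 1/25.3 + 1/18 = 0.095081 per day.
t_eff = 25.3 × 18 / (25.3 + 18) ≈ 10.517 days.
n = log₂(2570/874) ≈ 1.5561; t = 1.5561 × 10.517 ≈ 16.366 days.

16.4 days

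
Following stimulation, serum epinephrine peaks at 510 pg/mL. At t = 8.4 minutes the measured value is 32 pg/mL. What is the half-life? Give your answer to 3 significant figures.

2.10 minutes

A/A₀ = 32/510 ≈ 0.062745.
n = log₂(15.938) ≈ 3.9944 half-lives elapsed in 8.4 minutes.
t½ = 8.4/3.9944 ≈ 2.103 minutes.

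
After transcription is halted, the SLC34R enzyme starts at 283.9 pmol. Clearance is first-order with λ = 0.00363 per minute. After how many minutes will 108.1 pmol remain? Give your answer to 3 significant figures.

266 minutes

t½ = ln 2 / λ = 0.69315 / 0.00363 ≈ 190.95 minutes.
Fraction remaining = 108.1/283.9 ≈ 0.38077.
n = log₂(283.9/108.1) = ln(2.6263)/ln 2 ≈ 1.393 half-lives.
t = n × t½ = 1.393 × 190.95 ≈ 266 minutes.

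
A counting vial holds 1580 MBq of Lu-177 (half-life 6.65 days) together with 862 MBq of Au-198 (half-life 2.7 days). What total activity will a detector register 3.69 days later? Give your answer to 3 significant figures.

Lu-177: 1580 × (1/2)^(3.69/6.65) = 1580 × (1/2)^0.55489 ≈ 1075.5 MBq.
Au-198: 862 × (1/2)^(3.69/2.7) = 862 × (1/2)^1.3667 ≈ 334.27 MBq.
Total = 1075.5 + 334.27 ≈ 1409.8 MBq.

1410 MBq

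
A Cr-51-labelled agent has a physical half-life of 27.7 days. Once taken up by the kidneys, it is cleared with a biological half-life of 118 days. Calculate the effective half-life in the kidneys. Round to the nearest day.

1/t_eff = 1/t_phys + 1/t_biol = 1/27.7 + 1/118 = 0.044576 per day.
t_eff = 27.7 × 118 / (27.7 + 118) ≈ 22.434 days.

22 days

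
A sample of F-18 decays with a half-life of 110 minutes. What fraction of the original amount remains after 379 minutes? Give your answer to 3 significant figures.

0.0918

n = 379/110 ≈ 3.4455 half-lives.
Fraction remaining = (1/2)^3.4455 ≈ 0.091794.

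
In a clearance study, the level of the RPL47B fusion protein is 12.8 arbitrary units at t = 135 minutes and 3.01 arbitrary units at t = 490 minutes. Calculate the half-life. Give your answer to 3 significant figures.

Over Δt = 490 − 135 = 355 minutes, the level fell by a factor of 12.8/3.01 ≈ 4.2525.
n = log₂(4.2525) ≈ 2.0883 half-lives, so t½ = 355/2.0883 ≈ 169.99 minutes.

170 minutes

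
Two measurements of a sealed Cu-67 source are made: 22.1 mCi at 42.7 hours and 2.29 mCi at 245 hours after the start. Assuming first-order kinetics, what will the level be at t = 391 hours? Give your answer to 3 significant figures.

Over Δt = 245 − 42.7 = 202.3 hours, the level fell by a factor of 22.1/2.29 ≈ 9.6507.
n = log₂(9.6507) ≈ 3.2706 half-lives, so t½ = 202.3/3.2706 ≈ 61.854 hours.
From t = 245 to t = 391: 2.29 × (1/2)^((391−245)/61.854) ≈ 0.44594 mCi.

0.446 mCi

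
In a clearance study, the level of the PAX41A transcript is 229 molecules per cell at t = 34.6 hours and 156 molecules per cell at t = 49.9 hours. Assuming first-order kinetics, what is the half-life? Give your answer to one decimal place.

27.6 hours

Over Δt = 49.9 − 34.6 = 15.3 hours, the level fell by a factor of 229/156 ≈ 1.4679.
n = log₂(1.4679) ≈ 0.5538 half-lives, so t½ = 15.3/0.5538 ≈ 27.627 hours.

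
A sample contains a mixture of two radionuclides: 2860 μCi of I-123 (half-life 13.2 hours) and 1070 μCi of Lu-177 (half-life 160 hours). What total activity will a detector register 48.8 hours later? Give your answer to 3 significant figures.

1090 μCi

I-123: 2860 × (1/2)^(48.8/13.2) = 2860 × (1/2)^3.697 ≈ 220.53 μCi.
Lu-177: 1070 × (1/2)^(48.8/160) = 1070 × (1/2)^0.305 ≈ 866.1 μCi.
Total = 220.53 + 866.1 ≈ 1086.6 μCi.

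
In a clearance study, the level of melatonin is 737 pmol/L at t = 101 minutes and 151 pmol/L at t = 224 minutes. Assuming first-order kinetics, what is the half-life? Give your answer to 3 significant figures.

Over Δt = 224 − 101 = 123 minutes, the level fell by a factor of 737/151 ≈ 4.8808.
n = log₂(4.8808) ≈ 2.2871 half-lives, so t½ = 123/2.2871 ≈ 53.78 minutes.

53.8 minutes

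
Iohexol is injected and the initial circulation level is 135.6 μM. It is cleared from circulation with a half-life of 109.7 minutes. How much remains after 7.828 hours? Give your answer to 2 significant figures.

Convert the elapsed time: 7.828 hours = 469.68 minutes.
Number of half-lives: n = 469.68/109.7 ≈ 4.2815.
Remaining = 135.6 × (1/2)^4.2815 = 135.6 × 0.051421 ≈ 6.9727 μM.

7.0 μM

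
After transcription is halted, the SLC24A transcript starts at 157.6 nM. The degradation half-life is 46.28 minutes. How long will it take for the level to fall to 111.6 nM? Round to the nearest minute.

Fraction remaining = 111.6/157.6 ≈ 0.70812.
n = log₂(157.6/111.6) = ln(1.4122)/ln 2 ≈ 0.49793 half-lives.
t = n × t½ = 0.49793 × 46.28 ≈ 23.044 minutes.

23 minutes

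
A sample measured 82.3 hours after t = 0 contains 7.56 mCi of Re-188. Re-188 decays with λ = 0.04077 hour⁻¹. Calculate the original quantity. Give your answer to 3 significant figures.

t½ = ln 2 / λ = 0.69315 / 0.04077 ≈ 17.001 hours.
Number of half-lives elapsed: n = 82.3/17.001 ≈ 4.8408.
A₀ = A × 2^n = 7.56 × 2^4.8408 = 7.56 × 28.656 ≈ 216.64 mCi.

217 mCi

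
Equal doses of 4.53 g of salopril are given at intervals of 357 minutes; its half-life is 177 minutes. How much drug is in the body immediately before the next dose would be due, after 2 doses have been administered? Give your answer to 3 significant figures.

1.40 g

The 2 doses were given 714, 357 minutes ago.
Total = 4.53·(1/2)^(714/177) + 4.53·(1/2)^(357/177)
      = 0.27655 + 1.1193 ≈ 1.3958 g.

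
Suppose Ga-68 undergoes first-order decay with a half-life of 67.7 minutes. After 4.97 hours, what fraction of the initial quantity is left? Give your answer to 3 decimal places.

4.97 hours = 298.2 minutes.
n = 298.2/67.7 ≈ 4.4047 half-lives.
Fraction remaining = (1/2)^4.4047 ≈ 0.047211.

0.047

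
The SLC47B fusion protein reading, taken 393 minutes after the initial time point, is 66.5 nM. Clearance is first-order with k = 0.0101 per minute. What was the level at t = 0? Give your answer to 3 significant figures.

3520 nM

t½ = ln 2 / k = 0.69315 / 0.0101 ≈ 68.628 minutes.
Number of half-lives elapsed: n = 393/68.628 ≈ 5.7265.
A₀ = A × 2^n = 66.5 × 2^5.7265 = 66.5 × 52.947 ≈ 3521 nM.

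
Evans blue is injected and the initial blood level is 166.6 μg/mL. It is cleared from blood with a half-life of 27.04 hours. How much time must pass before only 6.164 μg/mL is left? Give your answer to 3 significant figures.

Fraction remaining = 6.164/166.6 ≈ 0.036999.
n = log₂(166.6/6.164) = ln(27.028)/ln 2 ≈ 4.7564 half-lives.
t = n × t½ = 4.7564 × 27.04 ≈ 128.61 hours.

129 hours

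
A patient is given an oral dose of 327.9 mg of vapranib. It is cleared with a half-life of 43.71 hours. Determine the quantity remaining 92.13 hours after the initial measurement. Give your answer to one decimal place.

76.1 mg

Number of half-lives: n = 92.13/43.71 ≈ 2.1078.
Remaining = 327.9 × (1/2)^2.1078 = 327.9 × 0.23201 ≈ 76.075 mg.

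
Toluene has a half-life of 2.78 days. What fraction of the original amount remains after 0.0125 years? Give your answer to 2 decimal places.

0.0125 years = 4.5625 days.
n = 4.5625/2.78 ≈ 1.6412 half-lives.
Fraction remaining = (1/2)^1.6412 ≈ 0.32059.

0.32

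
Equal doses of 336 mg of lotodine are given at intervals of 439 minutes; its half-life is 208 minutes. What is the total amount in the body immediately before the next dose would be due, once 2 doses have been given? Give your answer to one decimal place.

The 2 doses were given 878, 439 minutes ago.
Total = 336·(1/2)^(878/208) + 336·(1/2)^(439/208)
      = 18.015 + 77.802 ≈ 95.818 mg.

95.8 mg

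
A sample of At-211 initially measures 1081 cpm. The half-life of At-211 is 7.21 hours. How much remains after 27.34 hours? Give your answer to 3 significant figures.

Number of half-lives: n = 27.34/7.21 ≈ 3.792.
Remaining = 1081 × (1/2)^3.792 = 1081 × 0.072195 ≈ 78.043 cpm.

78.0 cpm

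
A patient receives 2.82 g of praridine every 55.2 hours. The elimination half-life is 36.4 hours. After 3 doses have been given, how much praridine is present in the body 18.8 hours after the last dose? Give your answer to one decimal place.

The 3 doses were given 129.2, 74, 18.8 hours ago.
Total = 2.82·(1/2)^(129.2/36.4) + 2.82·(1/2)^(74/36.4) + 2.82·(1/2)^(18.8/36.4)
      = 0.24086 + 0.68907 + 1.9714 ≈ 2.9013 g.

2.9 g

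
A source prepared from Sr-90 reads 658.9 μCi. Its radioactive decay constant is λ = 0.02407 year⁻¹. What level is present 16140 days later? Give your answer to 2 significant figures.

t½ = ln 2 / λ = 0.69315 / 0.02407 ≈ 28.797 years.
Convert the elapsed time: 16140 days = 44.2192 years.
Number of half-lives: n = 44.2192/28.797 ≈ 1.5355.
Remaining = 658.9 × (1/2)^1.5355 = 658.9 × 0.34495 ≈ 227.29 μCi.

230 μCi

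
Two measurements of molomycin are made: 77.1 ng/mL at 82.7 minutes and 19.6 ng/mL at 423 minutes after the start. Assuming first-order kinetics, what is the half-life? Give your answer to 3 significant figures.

172 minutes

Over Δt = 423 − 82.7 = 340.3 minutes, the level fell by a factor of 77.1/19.6 ≈ 3.9337.
n = log₂(3.9337) ≈ 1.9759 half-lives, so t½ = 340.3/1.9759 ≈ 172.23 minutes.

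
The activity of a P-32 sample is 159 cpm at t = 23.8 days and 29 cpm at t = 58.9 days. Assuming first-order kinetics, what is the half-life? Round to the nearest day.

14 days

Over Δt = 58.9 − 23.8 = 35.1 days, the level fell by a factor of 159/29 ≈ 5.4828.
n = log₂(5.4828) ≈ 2.4549 half-lives, so t½ = 35.1/2.4549 ≈ 14.298 days.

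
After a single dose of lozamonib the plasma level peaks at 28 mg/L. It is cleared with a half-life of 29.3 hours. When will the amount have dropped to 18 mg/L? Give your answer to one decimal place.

Fraction remaining = 18/28 ≈ 0.64286.
n = log₂(28/18) = ln(1.5556)/ln 2 ≈ 0.63743 half-lives.
t = n × t½ = 0.63743 × 29.3 ≈ 18.677 hours.

18.7 hours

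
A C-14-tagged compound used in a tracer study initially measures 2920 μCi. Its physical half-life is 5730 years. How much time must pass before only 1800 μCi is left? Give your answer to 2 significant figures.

Fraction remaining = 1800/2920 ≈ 0.61644.
n = log₂(2920/1800) = ln(1.6222)/ln 2 ≈ 0.69797 half-lives.
t = n × t½ = 0.69797 × 5730 ≈ 3999.4 years.

4000 years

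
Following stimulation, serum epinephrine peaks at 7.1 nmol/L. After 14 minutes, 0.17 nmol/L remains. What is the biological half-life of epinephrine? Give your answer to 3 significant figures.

2.60 minutes

A/A₀ = 0.17/7.1 ≈ 0.023944.
n = log₂(41.765) ≈ 5.3842 half-lives elapsed in 14 minutes.
t½ = 14/5.3842 ≈ 2.6002 minutes.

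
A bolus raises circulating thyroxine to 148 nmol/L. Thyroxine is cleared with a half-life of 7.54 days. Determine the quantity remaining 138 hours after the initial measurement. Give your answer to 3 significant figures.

87.2 nmol/L

Convert the elapsed time: 138 hours = 5.75 days.
Number of half-lives: n = 5.75/7.54 ≈ 0.7626.
Remaining = 148 × (1/2)^0.7626 = 148 × 0.58943 ≈ 87.236 nmol/L.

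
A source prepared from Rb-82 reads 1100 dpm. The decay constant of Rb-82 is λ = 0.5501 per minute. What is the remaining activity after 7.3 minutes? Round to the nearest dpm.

20 dpm

t½ = ln 2 / λ = 0.69315 / 0.5501 ≈ 1.26 minutes.
Number of half-lives: n = 7.3/1.26 ≈ 5.7935.
Remaining = 1100 × (1/2)^5.7935 = 1100 × 0.01803 ≈ 19.833 dpm.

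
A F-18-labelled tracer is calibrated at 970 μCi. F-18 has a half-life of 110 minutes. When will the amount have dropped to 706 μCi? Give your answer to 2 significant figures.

50 minutes

Fraction remaining = 706/970 ≈ 0.72784.
n = log₂(970/706) = ln(1.3739)/ln 2 ≈ 0.45832 half-lives.
t = n × t½ = 0.45832 × 110 ≈ 50.415 minutes.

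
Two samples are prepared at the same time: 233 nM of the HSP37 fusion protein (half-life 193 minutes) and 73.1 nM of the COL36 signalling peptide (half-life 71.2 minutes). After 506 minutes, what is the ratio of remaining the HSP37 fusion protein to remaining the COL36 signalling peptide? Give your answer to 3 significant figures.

HSP37 fusion protein: 233 × (1/2)^(506/193) = 233 × (1/2)^2.6218 ≈ 37.855 nM.
COL36 signalling peptide: 73.1 × (1/2)^(506/71.2) = 73.1 × (1/2)^7.1067 ≈ 0.53037 nM.
Ratio ≈ 37.855 / 0.53037 ≈ 71.376.

71.4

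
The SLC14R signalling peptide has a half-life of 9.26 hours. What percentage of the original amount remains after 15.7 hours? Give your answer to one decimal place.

n = 15.7/9.26 ≈ 1.6955 half-lives.
Fraction remaining = (1/2)^1.6955 ≈ 0.30876, i.e. 30.876%.

30.9%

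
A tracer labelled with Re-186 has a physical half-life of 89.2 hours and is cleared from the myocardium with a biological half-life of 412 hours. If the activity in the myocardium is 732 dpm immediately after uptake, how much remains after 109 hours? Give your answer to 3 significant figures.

1/t_eff = 1/t_phys + 1/t_biol = 1/89.2 + 1/412 = 0.013638 per hour.
t_eff = 89.2 × 412 / (89.2 + 412) ≈ 73.325 hours.
Remaining = 732 × (1/2)^(109/73.325) = 732 × (1/2)^1.4865 ≈ 261.23 dpm.

261 dpm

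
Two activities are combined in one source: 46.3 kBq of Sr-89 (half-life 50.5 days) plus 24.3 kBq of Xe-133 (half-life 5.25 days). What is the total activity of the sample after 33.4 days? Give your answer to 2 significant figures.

30 kBq

Sr-89: 46.3 × (1/2)^(33.4/50.5) = 46.3 × (1/2)^0.66139 ≈ 29.274 kBq.
Xe-133: 24.3 × (1/2)^(33.4/5.25) = 24.3 × (1/2)^6.3619 ≈ 0.29545 kBq.
Total = 29.274 + 0.29545 ≈ 29.57 kBq.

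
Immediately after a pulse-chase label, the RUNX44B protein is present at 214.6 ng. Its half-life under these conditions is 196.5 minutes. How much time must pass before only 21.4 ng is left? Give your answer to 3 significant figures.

Fraction remaining = 21.4/214.6 ≈ 0.09972.
n = log₂(214.6/21.4) = ln(10.028)/ln 2 ≈ 3.326 half-lives.
t = n × t½ = 3.326 × 196.5 ≈ 653.55 minutes.

654 minutes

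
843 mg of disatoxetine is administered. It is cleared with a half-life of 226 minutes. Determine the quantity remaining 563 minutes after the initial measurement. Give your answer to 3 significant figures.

Number of half-lives: n = 563/226 ≈ 2.4912.
Remaining = 843 × (1/2)^2.4912 = 843 × 0.17786 ≈ 149.94 mg.

150 mg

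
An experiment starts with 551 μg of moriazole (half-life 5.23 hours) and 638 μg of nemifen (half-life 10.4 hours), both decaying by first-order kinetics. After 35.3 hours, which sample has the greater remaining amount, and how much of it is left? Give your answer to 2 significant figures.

nemifen, 61 μg

moriazole: 551 × (1/2)^6.7495 ≈ 5.1209 μg.
nemifen: 638 × (1/2)^3.3942 ≈ 60.681 μg.
Nemifen has more remaining, at ≈ 60.681 μg.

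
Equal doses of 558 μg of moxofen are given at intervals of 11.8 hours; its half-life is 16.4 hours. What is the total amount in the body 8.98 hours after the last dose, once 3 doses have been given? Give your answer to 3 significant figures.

754 μg

The 3 doses were given 32.58, 20.78, 8.98 hours ago.
Total = 558·(1/2)^(32.58/16.4) + 558·(1/2)^(20.78/16.4) + 558·(1/2)^(8.98/16.4)
      = 140.8 + 231.85 + 381.77 ≈ 754.42 μg.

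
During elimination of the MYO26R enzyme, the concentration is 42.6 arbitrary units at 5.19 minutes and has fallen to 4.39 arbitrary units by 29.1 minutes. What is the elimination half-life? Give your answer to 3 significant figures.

7.29 minutes

Over Δt = 29.1 − 5.19 = 23.91 minutes, the level fell by a factor of 42.6/4.39 ≈ 9.7039.
n = log₂(9.7039) ≈ 3.2786 half-lives, so t½ = 23.91/3.2786 ≈ 7.2928 minutes.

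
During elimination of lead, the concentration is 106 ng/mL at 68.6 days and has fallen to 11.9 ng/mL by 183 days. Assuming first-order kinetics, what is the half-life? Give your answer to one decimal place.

36.3 days

Over Δt = 183 − 68.6 = 114.4 days, the level fell by a factor of 106/11.9 ≈ 8.9076.
n = log₂(8.9076) ≈ 3.155 half-lives, so t½ = 114.4/3.155 ≈ 36.26 days.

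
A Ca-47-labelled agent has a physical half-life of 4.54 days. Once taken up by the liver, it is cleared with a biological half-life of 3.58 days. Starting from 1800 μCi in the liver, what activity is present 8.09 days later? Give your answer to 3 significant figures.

1/t_eff = 1/t_phys + 1/t_biol = 1/4.54 + 1/3.58 = 0.49959 per day.
t_eff = 4.54 × 3.58 / (4.54 + 3.58) ≈ 2.0016 days.
Remaining = 1800 × (1/2)^(8.09/2.0016) = 1800 × (1/2)^4.0417 ≈ 109.29 μCi.

109 μCi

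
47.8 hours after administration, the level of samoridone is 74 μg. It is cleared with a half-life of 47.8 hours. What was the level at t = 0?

148 μg

Number of half-lives elapsed: n = 47.8/47.8 ≈ 1.
A₀ = A × 2^n = 74 × 2^1 = 74 × 2 ≈ 148 μg.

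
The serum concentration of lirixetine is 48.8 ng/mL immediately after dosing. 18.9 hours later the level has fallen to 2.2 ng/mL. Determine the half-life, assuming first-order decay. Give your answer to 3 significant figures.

4.23 hours

A/A₀ = 2.2/48.8 ≈ 0.045082.
n = log₂(22.182) ≈ 4.4713 half-lives elapsed in 18.9 hours.
t½ = 18.9/4.4713 ≈ 4.227 hours.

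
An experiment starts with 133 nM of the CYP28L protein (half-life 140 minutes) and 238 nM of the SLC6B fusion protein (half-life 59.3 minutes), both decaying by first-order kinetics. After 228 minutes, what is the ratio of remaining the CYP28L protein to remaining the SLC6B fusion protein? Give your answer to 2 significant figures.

CYP28L protein: 133 × (1/2)^(228/140) = 133 × (1/2)^1.6286 ≈ 43.013 nM.
SLC6B fusion protein: 238 × (1/2)^(228/59.3) = 238 × (1/2)^3.8449 ≈ 16.564 nM.
Ratio ≈ 43.013 / 16.564 ≈ 2.5968.

2.6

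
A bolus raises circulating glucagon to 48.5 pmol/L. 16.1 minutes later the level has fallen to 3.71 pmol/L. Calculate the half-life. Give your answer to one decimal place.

A/A₀ = 3.71/48.5 ≈ 0.076495.
n = log₂(13.073) ≈ 3.7085 half-lives elapsed in 16.1 minutes.
t½ = 16.1/3.7085 ≈ 4.3414 minutes.

4.3 minutes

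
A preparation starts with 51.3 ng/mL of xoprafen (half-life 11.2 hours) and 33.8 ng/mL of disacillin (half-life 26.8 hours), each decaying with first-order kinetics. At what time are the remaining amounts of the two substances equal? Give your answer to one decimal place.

11.6 hours

Set 51.3·(1/2)^(t/11.2) = 33.8·(1/2)^(t/26.8).
Taking log₂: log₂(51.3/33.8) = t·(1/11.2 − 1/26.8).
log₂(1.5178) = 0.60194; 1/11.2 − 1/26.8 = 0.051972.
t = 0.60194 / 0.051972 ≈ 11.582 hours.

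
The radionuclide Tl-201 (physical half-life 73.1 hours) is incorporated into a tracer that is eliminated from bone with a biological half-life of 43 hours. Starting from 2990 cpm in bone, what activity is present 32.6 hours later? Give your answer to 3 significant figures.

1/t_eff = 1/t_phys + 1/t_biol = 1/73.1 + 1/43 = 0.036936 per hour.
t_eff = 73.1 × 43 / (73.1 + 43) ≈ 27.074 hours.
Remaining = 2990 × (1/2)^(32.6/27.074) = 2990 × (1/2)^1.2041 ≈ 1297.8 cpm.

1300 cpm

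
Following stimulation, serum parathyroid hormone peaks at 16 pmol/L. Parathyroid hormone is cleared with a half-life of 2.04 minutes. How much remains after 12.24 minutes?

Elapsed time is 6 half-lives (12.24/2.04).
Each half-life halves the amount: 16 × (1/2)^6 = 16/64 = 0.25 pmol/L.

0.25 pmol/L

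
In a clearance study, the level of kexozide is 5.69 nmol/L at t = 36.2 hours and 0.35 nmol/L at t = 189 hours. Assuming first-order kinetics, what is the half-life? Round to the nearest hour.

Over Δt = 189 − 36.2 = 152.8 hours, the level fell by a factor of 5.69/0.35 ≈ 16.257.
n = log₂(16.257) ≈ 4.023 half-lives, so t½ = 152.8/4.023 ≈ 37.982 hours.

38 hours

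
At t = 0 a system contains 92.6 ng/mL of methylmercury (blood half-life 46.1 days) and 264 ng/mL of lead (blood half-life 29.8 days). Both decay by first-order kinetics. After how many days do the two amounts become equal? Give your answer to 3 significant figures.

Set 92.6·(1/2)^(t/46.1) = 264·(1/2)^(t/29.8).
Taking log₂: log₂(92.6/264) = t·(1/46.1 − 1/29.8).
log₂(0.35076) = -1.5115; 1/46.1 − 1/29.8 = -0.011865.
t = -1.5115 / -0.011865 ≈ 127.39 days.

127 days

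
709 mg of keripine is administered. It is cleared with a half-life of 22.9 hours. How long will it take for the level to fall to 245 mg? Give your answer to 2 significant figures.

Fraction remaining = 245/709 ≈ 0.34556.
n = log₂(709/245) = ln(2.8939)/ln 2 ≈ 1.533 half-lives.
t = n × t½ = 1.533 × 22.9 ≈ 35.106 hours.

35 hours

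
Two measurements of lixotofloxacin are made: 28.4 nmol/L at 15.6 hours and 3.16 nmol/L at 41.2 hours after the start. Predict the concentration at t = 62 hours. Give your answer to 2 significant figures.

Over Δt = 41.2 − 15.6 = 25.6 hours, the level fell by a factor of 28.4/3.16 ≈ 8.9873.
n = log₂(8.9873) ≈ 3.1679 half-lives, so t½ = 25.6/3.1679 ≈ 8.0811 hours.
From t = 41.2 to t = 62: 3.16 × (1/2)^((62−41.2)/8.0811) ≈ 0.53072 nmol/L.

0.53 nmol/L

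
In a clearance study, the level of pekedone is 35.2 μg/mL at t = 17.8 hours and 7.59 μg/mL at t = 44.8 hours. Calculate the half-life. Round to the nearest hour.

12 hours

Over Δt = 44.8 − 17.8 = 27 hours, the level fell by a factor of 35.2/7.59 ≈ 4.6377.
n = log₂(4.6377) ≈ 2.2134 half-lives, so t½ = 27/2.2134 ≈ 12.198 hours.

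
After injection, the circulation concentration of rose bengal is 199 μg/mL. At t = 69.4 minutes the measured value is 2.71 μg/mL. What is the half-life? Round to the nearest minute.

A/A₀ = 2.71/199 ≈ 0.013618.
n = log₂(73.432) ≈ 6.1983 half-lives elapsed in 69.4 minutes.
t½ = 69.4/6.1983 ≈ 11.197 minutes.

11 minutes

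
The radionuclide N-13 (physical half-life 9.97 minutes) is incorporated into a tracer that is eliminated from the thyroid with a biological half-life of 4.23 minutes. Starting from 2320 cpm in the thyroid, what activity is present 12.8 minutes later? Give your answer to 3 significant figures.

117 cpm

1/t_eff = 1/t_phys + 1/t_biol = 1/9.97 + 1/4.23 = 0.33671 per minute.
t_eff = 9.97 × 4.23 / (9.97 + 4.23) ≈ 2.9699 minutes.
Remaining = 2320 × (1/2)^(12.8/2.9699) = 2320 × (1/2)^4.3099 ≈ 116.97 cpm.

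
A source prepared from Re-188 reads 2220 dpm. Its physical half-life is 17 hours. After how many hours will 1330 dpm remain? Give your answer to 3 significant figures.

12.6 hours

Fraction remaining = 1330/2220 ≈ 0.5991.
n = log₂(2220/1330) = ln(1.6692)/ln 2 ≈ 0.73913 half-lives.
t = n × t½ = 0.73913 × 17 ≈ 12.565 hours.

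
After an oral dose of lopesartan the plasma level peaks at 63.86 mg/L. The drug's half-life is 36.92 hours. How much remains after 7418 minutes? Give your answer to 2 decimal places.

6.27 mg/L

Convert the elapsed time: 7418 minutes = 123.633 hours.
Number of half-lives: n = 123.633/36.92 ≈ 3.3487.
Remaining = 63.86 × (1/2)^3.3487 = 63.86 × 0.098163 ≈ 6.2687 mg/L.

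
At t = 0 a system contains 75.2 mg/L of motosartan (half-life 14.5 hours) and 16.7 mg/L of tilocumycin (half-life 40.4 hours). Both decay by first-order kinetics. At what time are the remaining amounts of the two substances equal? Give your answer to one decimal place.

49.1 hours

Set 75.2·(1/2)^(t/14.5) = 16.7·(1/2)^(t/40.4).
Taking log₂: log₂(75.2/16.7) = t·(1/14.5 − 1/40.4).
log₂(4.503) = 2.1709; 1/14.5 − 1/40.4 = 0.044213.
t = 2.1709 / 0.044213 ≈ 49.101 hours.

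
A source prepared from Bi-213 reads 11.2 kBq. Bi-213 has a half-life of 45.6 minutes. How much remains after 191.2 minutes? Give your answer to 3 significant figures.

Number of half-lives: n = 191.2/45.6 ≈ 4.193.
Remaining = 11.2 × (1/2)^4.193 = 11.2 × 0.054675 ≈ 0.61236 kBq.

0.612 kBq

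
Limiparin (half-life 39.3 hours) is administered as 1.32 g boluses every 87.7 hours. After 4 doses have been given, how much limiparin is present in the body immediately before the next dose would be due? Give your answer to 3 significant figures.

0.356 g

The 4 doses were given 350.8, 263.1, 175.4, 87.7 hours ago.
Total = 1.32·(1/2)^(350.8/39.3) + 1.32·(1/2)^(263.1/39.3) + 1.32·(1/2)^(175.4/39.3) + 1.32·(1/2)^(87.7/39.3)
      = 0.0027134 + 0.012743 + 0.059847 + 0.28107 ≈ 0.35637 g.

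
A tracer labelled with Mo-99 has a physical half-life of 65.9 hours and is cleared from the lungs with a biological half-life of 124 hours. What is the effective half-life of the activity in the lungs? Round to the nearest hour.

1/t_eff = 1/t_phys + 1/t_biol = 1/65.9 + 1/124 = 0.023239 per hour.
t_eff = 65.9 × 124 / (65.9 + 124) ≈ 43.031 hours.

43 hours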